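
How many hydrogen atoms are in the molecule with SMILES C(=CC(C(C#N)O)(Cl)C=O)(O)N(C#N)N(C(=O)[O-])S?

Hydrogens are implicit in SMILES; fill each atom to its normal valence:
  5 × C: no H
  4 × N: no H
  3 × C: 1 H each → 3
  2 × O: 1 H each → 2
  2 × O: no H
  1 × Cl: no H
  1 × O (charge -1): no H
  1 × S: 1 H
  Total hydrogens = 6.

6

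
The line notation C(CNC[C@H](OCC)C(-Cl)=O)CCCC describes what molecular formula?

Heavy atoms from the SMILES: 11 C, 1 Cl, 1 N, 2 O.
Implicit hydrogens by atom environment:
  7 × C: 2 H each → 14
  2 × C: 3 H each → 6
  2 × O: no H
  1 × C: 1 H
  1 × C: no H
  1 × Cl: no H
  1 × N: 1 H
  Total hydrogens = 22.
Molecular formula: C11H22ClNO2

C11H22ClNO2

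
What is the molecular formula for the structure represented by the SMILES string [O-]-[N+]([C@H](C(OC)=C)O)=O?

Heavy atoms from the SMILES: 4 C, 1 N, 4 O.
Implicit hydrogens by atom environment:
  2 × O: no H
  1 × C: 3 H
  1 × C: 2 H
  1 × C: 1 H
  1 × C: no H
  1 × N (charge +1): no H
  1 × O: 1 H
  1 × O (charge -1): no H
  Total hydrogens = 7.
Molecular formula: C4H7NO4

C4H7NO4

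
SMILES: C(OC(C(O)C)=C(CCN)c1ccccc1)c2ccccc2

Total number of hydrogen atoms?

23

Hydrogens are implicit in SMILES; fill each atom to its normal valence:
  10 × C (aromatic): 1 H each → 10
  3 × C: 2 H each → 6
  2 × C: no H
  2 × C (aromatic): no H
  1 × C: 3 H
  1 × C: 1 H
  1 × N: 2 H
  1 × O: 1 H
  1 × O: no H
  Total hydrogens = 23.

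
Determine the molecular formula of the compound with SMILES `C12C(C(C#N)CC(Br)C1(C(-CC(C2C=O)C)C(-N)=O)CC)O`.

Heavy atoms from the SMILES: 1 Br, 16 C, 2 N, 3 O.
Implicit hydrogens by atom environment:
  8 × C: 1 H each → 8
  3 × C: 2 H each → 6
  3 × C: no H
  2 × C: 3 H each → 6
  2 × O: no H
  1 × Br: no H
  1 × N: 2 H
  1 × N: no H
  1 × O: 1 H
  Total hydrogens = 23.
Molecular formula: C16H23BrN2O3

C16H23BrN2O3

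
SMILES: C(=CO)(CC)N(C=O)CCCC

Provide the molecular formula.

Heavy atoms from the SMILES: 9 C, 1 N, 2 O.
Implicit hydrogens by atom environment:
  4 × C: 2 H each → 8
  2 × C: 3 H each → 6
  2 × C: 1 H each → 2
  1 × C: no H
  1 × N: no H
  1 × O: 1 H
  1 × O: no H
  Total hydrogens = 17.
Molecular formula: C9H17NO2

C9H17NO2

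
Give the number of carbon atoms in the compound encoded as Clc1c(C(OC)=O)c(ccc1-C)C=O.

The symbol for carbon appears 10 times in the SMILES. Lowercase c denotes aromatic carbon and counts toward C.

10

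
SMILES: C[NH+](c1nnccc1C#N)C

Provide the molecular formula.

Heavy atoms from the SMILES: 7 C, 4 N.
Implicit hydrogens by atom environment:
  2 × C: 3 H each → 6
  2 × C (aromatic): 1 H each → 2
  2 × C (aromatic): no H
  2 × N (aromatic): no H
  1 × C: no H
  1 × N (charge +1): 1 H
  1 × N: no H
  Total hydrogens = 9.
Net charge +1.
Molecular formula: C7H9N4+

C7H9N4+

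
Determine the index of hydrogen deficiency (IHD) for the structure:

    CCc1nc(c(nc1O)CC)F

Molecular formula from the SMILES: C8H11FN2O.
DoU = (2C + 2 + N − H − X)/2 = (2·8 + 2 + 2 − 11 − 1)/2 = 8/2 = 4.
(Structurally: 1 ring(s) + 3 π bond(s) = 4.)

4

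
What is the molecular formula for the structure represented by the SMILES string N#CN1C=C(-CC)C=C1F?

Heavy atoms from the SMILES: 7 C, 1 F, 2 N.
Implicit hydrogens by atom environment:
  2 × C (aromatic): 1 H each → 2
  2 × C (aromatic): no H
  1 × C: 3 H
  1 × C: 2 H
  1 × C: no H
  1 × F: no H
  1 × N (aromatic): no H
  1 × N: no H
  Total hydrogens = 7.
Molecular formula: C7H7FN2

C7H7FN2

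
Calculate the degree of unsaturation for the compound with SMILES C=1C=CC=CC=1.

4

Molecular formula from the SMILES: C6H6.
DoU = (2C + 2 + N − H − X)/2 = (2·6 + 2 + 0 − 6 − 0)/2 = 8/2 = 4.
(Structurally: 1 ring(s) + 3 π bond(s) = 4.)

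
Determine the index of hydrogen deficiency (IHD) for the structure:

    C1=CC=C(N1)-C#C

Molecular formula from the SMILES: C6H5N.
DoU = (2C + 2 + N − H − X)/2 = (2·6 + 2 + 1 − 5 − 0)/2 = 10/2 = 5.
(Structurally: 1 ring(s) + 4 π bond(s) = 5.)

5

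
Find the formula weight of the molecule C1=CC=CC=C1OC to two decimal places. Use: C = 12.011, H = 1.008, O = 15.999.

Molecular formula: C7H8O.
M = 7×12.011 + 8×1.008 + 1×15.999 = 108.14 g/mol.

108.14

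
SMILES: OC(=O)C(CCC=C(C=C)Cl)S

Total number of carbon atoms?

The symbol for carbon appears 8 times in the SMILES. (Cl is a single chlorine, not C + l.)

8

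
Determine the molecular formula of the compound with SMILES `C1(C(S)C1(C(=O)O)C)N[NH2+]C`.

Heavy atoms from the SMILES: 6 C, 2 N, 2 O, 1 S.
Implicit hydrogens by atom environment:
  2 × C: 3 H each → 6
  2 × C: 1 H each → 2
  2 × C: no H
  1 × N (charge +1): 2 H
  1 × N: 1 H
  1 × O: 1 H
  1 × O: no H
  1 × S: 1 H
  Total hydrogens = 13.
Net charge +1.
Molecular formula: C6H13N2O2S+

C6H13N2O2S+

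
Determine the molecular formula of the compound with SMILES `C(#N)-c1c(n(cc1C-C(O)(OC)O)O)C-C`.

C10H14N2O4

Heavy atoms from the SMILES: 10 C, 2 N, 4 O.
Implicit hydrogens by atom environment:
  3 × C (aromatic): no H
  3 × O: 1 H each → 3
  2 × C: 3 H each → 6
  2 × C: 2 H each → 4
  2 × C: no H
  1 × C (aromatic): 1 H
  1 × N (aromatic): no H
  1 × N: no H
  1 × O: no H
  Total hydrogens = 14.
Molecular formula: C10H14N2O4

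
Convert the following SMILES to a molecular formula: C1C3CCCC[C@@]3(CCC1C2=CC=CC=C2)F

Heavy atoms from the SMILES: 16 C, 1 F.
Implicit hydrogens by atom environment:
  7 × C: 2 H each → 14
  5 × C (aromatic): 1 H each → 5
  2 × C: 1 H each → 2
  1 × C: no H
  1 × C (aromatic): no H
  1 × F: no H
  Total hydrogens = 21.
Molecular formula: C16H21F

C16H21F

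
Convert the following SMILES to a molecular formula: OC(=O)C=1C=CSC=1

Heavy atoms from the SMILES: 5 C, 2 O, 1 S.
Implicit hydrogens by atom environment:
  3 × C (aromatic): 1 H each → 3
  1 × C (aromatic): no H
  1 × C: no H
  1 × O: 1 H
  1 × O: no H
  1 × S (aromatic): no H
  Total hydrogens = 4.
Molecular formula: C5H4O2S

C5H4O2S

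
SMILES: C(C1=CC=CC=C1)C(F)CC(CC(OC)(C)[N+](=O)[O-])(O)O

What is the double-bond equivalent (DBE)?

5

Molecular formula from the SMILES: C14H20FNO5.
DoU = (2C + 2 + N − H − X)/2 = (2·14 + 2 + 1 − 20 − 1)/2 = 10/2 = 5.
(Structurally: 1 ring(s) + 4 π bond(s) = 5.)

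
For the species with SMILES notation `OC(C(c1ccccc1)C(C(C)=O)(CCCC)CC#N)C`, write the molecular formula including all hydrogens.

C18H25NO2

Heavy atoms from the SMILES: 18 C, 1 N, 2 O.
Implicit hydrogens by atom environment:
  5 × C (aromatic): 1 H each → 5
  4 × C: 2 H each → 8
  3 × C: 3 H each → 9
  3 × C: no H
  2 × C: 1 H each → 2
  1 × C (aromatic): no H
  1 × N: no H
  1 × O: 1 H
  1 × O: no H
  Total hydrogens = 25.
Molecular formula: C18H25NO2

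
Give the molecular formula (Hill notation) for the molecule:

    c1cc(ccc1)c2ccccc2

C12H10

Heavy atoms from the SMILES: 12 C.
Implicit hydrogens by atom environment:
  10 × C (aromatic): 1 H each → 10
  2 × C (aromatic): no H
  Total hydrogens = 10.
Molecular formula: C12H10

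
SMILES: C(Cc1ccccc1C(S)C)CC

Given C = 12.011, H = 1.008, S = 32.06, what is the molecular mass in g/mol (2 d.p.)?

194.34

Molecular formula: C12H18S.
M = 12×12.011 + 18×1.008 + 1×32.06 = 194.34 g/mol.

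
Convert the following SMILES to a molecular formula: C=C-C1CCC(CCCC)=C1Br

C11H17Br

Heavy atoms from the SMILES: 1 Br, 11 C.
Implicit hydrogens by atom environment:
  6 × C: 2 H each → 12
  2 × C: 1 H each → 2
  2 × C: no H
  1 × Br: no H
  1 × C: 3 H
  Total hydrogens = 17.
Molecular formula: C11H17Br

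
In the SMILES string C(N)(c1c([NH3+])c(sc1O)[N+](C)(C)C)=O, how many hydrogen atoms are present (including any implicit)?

15

Hydrogens are implicit in SMILES; fill each atom to its normal valence:
  4 × C (aromatic): no H
  3 × C: 3 H each → 9
  1 × C: no H
  1 × N (charge +1): 3 H
  1 × N: 2 H
  1 × N (charge +1): no H
  1 × O: 1 H
  1 × O: no H
  1 × S (aromatic): no H
  Total hydrogens = 15.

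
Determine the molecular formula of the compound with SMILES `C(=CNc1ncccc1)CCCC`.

C11H16N2

Heavy atoms from the SMILES: 11 C, 2 N.
Implicit hydrogens by atom environment:
  4 × C (aromatic): 1 H each → 4
  3 × C: 2 H each → 6
  2 × C: 1 H each → 2
  1 × C: 3 H
  1 × C (aromatic): no H
  1 × N: 1 H
  1 × N (aromatic): no H
  Total hydrogens = 16.
Molecular formula: C11H16N2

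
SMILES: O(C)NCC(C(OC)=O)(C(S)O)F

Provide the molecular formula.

Heavy atoms from the SMILES: 6 C, 1 F, 1 N, 4 O, 1 S.
Implicit hydrogens by atom environment:
  3 × O: no H
  2 × C: 3 H each → 6
  2 × C: no H
  1 × C: 2 H
  1 × C: 1 H
  1 × F: no H
  1 × N: 1 H
  1 × O: 1 H
  1 × S: 1 H
  Total hydrogens = 12.
Molecular formula: C6H12FNO4S

C6H12FNO4S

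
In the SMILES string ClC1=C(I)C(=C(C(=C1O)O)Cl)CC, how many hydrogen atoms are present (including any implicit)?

7

Hydrogens are implicit in SMILES; fill each atom to its normal valence:
  6 × C (aromatic): no H
  2 × Cl: no H
  2 × O: 1 H each → 2
  1 × C: 3 H
  1 × C: 2 H
  1 × I: no H
  Total hydrogens = 7.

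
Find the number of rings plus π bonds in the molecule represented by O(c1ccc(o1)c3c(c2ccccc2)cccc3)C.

Molecular formula from the SMILES: C17H14O2.
DoU = (2C + 2 + N − H − X)/2 = (2·17 + 2 + 0 − 14 − 0)/2 = 22/2 = 11.
(Structurally: 3 ring(s) + 8 π bond(s) = 11.)

11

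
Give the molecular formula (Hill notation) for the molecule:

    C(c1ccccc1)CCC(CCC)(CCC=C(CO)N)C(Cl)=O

Heavy atoms from the SMILES: 19 C, 1 Cl, 1 N, 2 O.
Implicit hydrogens by atom environment:
  8 × C: 2 H each → 16
  5 × C (aromatic): 1 H each → 5
  3 × C: no H
  1 × C: 3 H
  1 × C: 1 H
  1 × C (aromatic): no H
  1 × Cl: no H
  1 × N: 2 H
  1 × O: 1 H
  1 × O: no H
  Total hydrogens = 28.
Molecular formula: C19H28ClNO2

C19H28ClNO2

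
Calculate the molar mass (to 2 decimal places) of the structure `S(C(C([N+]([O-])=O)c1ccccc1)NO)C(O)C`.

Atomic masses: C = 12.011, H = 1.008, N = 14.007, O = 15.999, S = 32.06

258.29

Molecular formula: C10H14N2O4S.
M = 10×12.011 + 14×1.008 + 2×14.007 + 4×15.999 + 1×32.06 = 258.29 g/mol.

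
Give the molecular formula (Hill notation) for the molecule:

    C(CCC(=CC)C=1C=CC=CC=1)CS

Heavy atoms from the SMILES: 13 C, 1 S.
Implicit hydrogens by atom environment:
  5 × C (aromatic): 1 H each → 5
  4 × C: 2 H each → 8
  1 × C: 3 H
  1 × C: 1 H
  1 × C: no H
  1 × C (aromatic): no H
  1 × S: 1 H
  Total hydrogens = 18.
Molecular formula: C13H18S

C13H18S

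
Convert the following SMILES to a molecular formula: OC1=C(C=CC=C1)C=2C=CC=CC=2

C12H10O

Heavy atoms from the SMILES: 12 C, 1 O.
Implicit hydrogens by atom environment:
  9 × C (aromatic): 1 H each → 9
  3 × C (aromatic): no H
  1 × O: 1 H
  Total hydrogens = 10.
Molecular formula: C12H10O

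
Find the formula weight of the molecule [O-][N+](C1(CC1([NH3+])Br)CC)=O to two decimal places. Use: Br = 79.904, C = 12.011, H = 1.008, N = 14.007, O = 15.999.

210.05

Molecular formula: C5H10BrN2O2+.
M = 1×79.904 + 5×12.011 + 10×1.008 + 2×14.007 + 2×15.999 = 210.05 g/mol.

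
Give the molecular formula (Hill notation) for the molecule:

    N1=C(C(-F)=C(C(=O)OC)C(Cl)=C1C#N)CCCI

Heavy atoms from the SMILES: 11 C, 1 Cl, 1 F, 1 I, 2 N, 2 O.
Implicit hydrogens by atom environment:
  5 × C (aromatic): no H
  3 × C: 2 H each → 6
  2 × C: no H
  2 × O: no H
  1 × C: 3 H
  1 × Cl: no H
  1 × F: no H
  1 × I: no H
  1 × N (aromatic): no H
  1 × N: no H
  Total hydrogens = 9.
Molecular formula: C11H9ClFIN2O2

C11H9ClFIN2O2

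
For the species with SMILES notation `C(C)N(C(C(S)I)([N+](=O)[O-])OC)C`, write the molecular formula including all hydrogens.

C6H13IN2O3S

Heavy atoms from the SMILES: 6 C, 1 I, 2 N, 3 O, 1 S.
Implicit hydrogens by atom environment:
  3 × C: 3 H each → 9
  2 × O: no H
  1 × C: 2 H
  1 × C: 1 H
  1 × C: no H
  1 × I: no H
  1 × N: no H
  1 × N (charge +1): no H
  1 × O (charge -1): no H
  1 × S: 1 H
  Total hydrogens = 13.
Molecular formula: C6H13IN2O3S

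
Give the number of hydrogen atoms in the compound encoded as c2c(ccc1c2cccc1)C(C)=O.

10

Hydrogens are implicit in SMILES; fill each atom to its normal valence:
  7 × C (aromatic): 1 H each → 7
  3 × C (aromatic): no H
  1 × C: 3 H
  1 × C: no H
  1 × O: no H
  Total hydrogens = 10.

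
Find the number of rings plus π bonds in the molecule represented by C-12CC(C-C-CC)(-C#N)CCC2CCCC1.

4

Molecular formula from the SMILES: C15H25N.
DoU = (2C + 2 + N − H − X)/2 = (2·15 + 2 + 1 − 25 − 0)/2 = 8/2 = 4.
(Structurally: 2 ring(s) + 2 π bond(s) = 4.)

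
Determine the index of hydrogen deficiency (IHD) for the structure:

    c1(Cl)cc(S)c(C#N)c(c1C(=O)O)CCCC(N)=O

Molecular formula from the SMILES: C12H11ClN2O3S.
DoU = (2C + 2 + N − H − X)/2 = (2·12 + 2 + 2 − 11 − 1)/2 = 16/2 = 8.
(Structurally: 1 ring(s) + 7 π bond(s) = 8.)

8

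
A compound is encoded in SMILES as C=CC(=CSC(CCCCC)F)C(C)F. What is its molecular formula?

Heavy atoms from the SMILES: 12 C, 2 F, 1 S.
Implicit hydrogens by atom environment:
  5 × C: 2 H each → 10
  4 × C: 1 H each → 4
  2 × C: 3 H each → 6
  2 × F: no H
  1 × C: no H
  1 × S: no H
  Total hydrogens = 20.
Molecular formula: C12H20F2S

C12H20F2S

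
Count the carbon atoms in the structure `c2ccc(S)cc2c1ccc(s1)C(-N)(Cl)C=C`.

The symbol for carbon appears 13 times in the SMILES. Lowercase c denotes aromatic carbon and counts toward C.

13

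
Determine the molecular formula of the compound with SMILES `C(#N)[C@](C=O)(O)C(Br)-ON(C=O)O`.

C5H5BrN2O5

Heavy atoms from the SMILES: 1 Br, 5 C, 2 N, 5 O.
Implicit hydrogens by atom environment:
  3 × C: 1 H each → 3
  3 × O: no H
  2 × C: no H
  2 × N: no H
  2 × O: 1 H each → 2
  1 × Br: no H
  Total hydrogens = 5.
Molecular formula: C5H5BrN2O5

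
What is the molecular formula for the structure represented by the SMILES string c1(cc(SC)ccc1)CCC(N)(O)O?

Heavy atoms from the SMILES: 10 C, 1 N, 2 O, 1 S.
Implicit hydrogens by atom environment:
  4 × C (aromatic): 1 H each → 4
  2 × C: 2 H each → 4
  2 × C (aromatic): no H
  2 × O: 1 H each → 2
  1 × C: 3 H
  1 × C: no H
  1 × N: 2 H
  1 × S: no H
  Total hydrogens = 15.
Molecular formula: C10H15NO2S

C10H15NO2S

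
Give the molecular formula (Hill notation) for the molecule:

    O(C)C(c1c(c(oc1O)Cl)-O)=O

Heavy atoms from the SMILES: 6 C, 1 Cl, 5 O.
Implicit hydrogens by atom environment:
  4 × C (aromatic): no H
  2 × O: 1 H each → 2
  2 × O: no H
  1 × C: 3 H
  1 × C: no H
  1 × Cl: no H
  1 × O (aromatic): no H
  Total hydrogens = 5.
Molecular formula: C6H5ClO5

C6H5ClO5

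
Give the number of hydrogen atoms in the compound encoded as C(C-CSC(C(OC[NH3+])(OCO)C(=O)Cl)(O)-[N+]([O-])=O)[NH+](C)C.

22

Hydrogens are implicit in SMILES; fill each atom to its normal valence:
  5 × C: 2 H each → 10
  4 × O: no H
  3 × C: no H
  2 × C: 3 H each → 6
  2 × O: 1 H each → 2
  1 × Cl: no H
  1 × N (charge +1): 3 H
  1 × N (charge +1): 1 H
  1 × N (charge +1): no H
  1 × O (charge -1): no H
  1 × S: no H
  Total hydrogens = 22.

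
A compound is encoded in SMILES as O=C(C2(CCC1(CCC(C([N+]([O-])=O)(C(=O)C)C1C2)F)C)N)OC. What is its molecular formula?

Heavy atoms from the SMILES: 15 C, 1 F, 2 N, 5 O.
Implicit hydrogens by atom environment:
  5 × C: 2 H each → 10
  5 × C: no H
  4 × O: no H
  3 × C: 3 H each → 9
  2 × C: 1 H each → 2
  1 × F: no H
  1 × N: 2 H
  1 × N (charge +1): no H
  1 × O (charge -1): no H
  Total hydrogens = 23.
Molecular formula: C15H23FN2O5

C15H23FN2O5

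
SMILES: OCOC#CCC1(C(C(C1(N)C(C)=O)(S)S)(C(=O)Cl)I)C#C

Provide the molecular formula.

C13H13ClINO4S2

Heavy atoms from the SMILES: 13 C, 1 Cl, 1 I, 1 N, 4 O, 2 S.
Implicit hydrogens by atom environment:
  9 × C: no H
  3 × O: no H
  2 × C: 2 H each → 4
  2 × S: 1 H each → 2
  1 × C: 3 H
  1 × C: 1 H
  1 × Cl: no H
  1 × I: no H
  1 × N: 2 H
  1 × O: 1 H
  Total hydrogens = 13.
Molecular formula: C13H13ClINO4S2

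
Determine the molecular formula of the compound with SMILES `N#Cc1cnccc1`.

Heavy atoms from the SMILES: 6 C, 2 N.
Implicit hydrogens by atom environment:
  4 × C (aromatic): 1 H each → 4
  1 × C (aromatic): no H
  1 × C: no H
  1 × N (aromatic): no H
  1 × N: no H
  Total hydrogens = 4.
Molecular formula: C6H4N2

C6H4N2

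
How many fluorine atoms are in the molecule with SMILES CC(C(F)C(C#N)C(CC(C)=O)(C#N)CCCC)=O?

1

The symbol for fluorine appears 1 time in the SMILES.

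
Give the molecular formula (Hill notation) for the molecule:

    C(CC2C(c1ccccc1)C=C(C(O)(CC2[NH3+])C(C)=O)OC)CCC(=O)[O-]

C21H29NO5

Heavy atoms from the SMILES: 21 C, 1 N, 5 O.
Implicit hydrogens by atom environment:
  5 × C: 2 H each → 10
  5 × C (aromatic): 1 H each → 5
  4 × C: 1 H each → 4
  4 × C: no H
  3 × O: no H
  2 × C: 3 H each → 6
  1 × C (aromatic): no H
  1 × N (charge +1): 3 H
  1 × O: 1 H
  1 × O (charge -1): no H
  Total hydrogens = 29.
Molecular formula: C21H29NO5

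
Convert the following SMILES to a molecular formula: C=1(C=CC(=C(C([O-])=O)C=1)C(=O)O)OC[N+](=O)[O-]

Heavy atoms from the SMILES: 9 C, 1 N, 7 O.
Implicit hydrogens by atom environment:
  4 × O: no H
  3 × C (aromatic): 1 H each → 3
  3 × C (aromatic): no H
  2 × C: no H
  2 × O (charge -1): no H
  1 × C: 2 H
  1 × N (charge +1): no H
  1 × O: 1 H
  Total hydrogens = 6.
Net charge -1.
Molecular formula: C9H6NO7-

C9H6NO7-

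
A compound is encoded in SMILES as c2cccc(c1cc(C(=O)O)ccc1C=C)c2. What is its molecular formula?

C15H12O2

Heavy atoms from the SMILES: 15 C, 2 O.
Implicit hydrogens by atom environment:
  8 × C (aromatic): 1 H each → 8
  4 × C (aromatic): no H
  1 × C: 2 H
  1 × C: 1 H
  1 × C: no H
  1 × O: 1 H
  1 × O: no H
  Total hydrogens = 12.
Molecular formula: C15H12O2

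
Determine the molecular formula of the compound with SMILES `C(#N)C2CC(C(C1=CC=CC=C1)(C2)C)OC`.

Heavy atoms from the SMILES: 14 C, 1 N, 1 O.
Implicit hydrogens by atom environment:
  5 × C (aromatic): 1 H each → 5
  2 × C: 3 H each → 6
  2 × C: 2 H each → 4
  2 × C: 1 H each → 2
  2 × C: no H
  1 × C (aromatic): no H
  1 × N: no H
  1 × O: no H
  Total hydrogens = 17.
Molecular formula: C14H17NO

C14H17NO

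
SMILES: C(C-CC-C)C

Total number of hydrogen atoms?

14

Hydrogens are implicit in SMILES; fill each atom to its normal valence:
  4 × C: 2 H each → 8
  2 × C: 3 H each → 6
  Total hydrogens = 14.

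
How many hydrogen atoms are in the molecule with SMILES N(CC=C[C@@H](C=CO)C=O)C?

13

Hydrogens are implicit in SMILES; fill each atom to its normal valence:
  6 × C: 1 H each → 6
  1 × C: 3 H
  1 × C: 2 H
  1 × N: 1 H
  1 × O: 1 H
  1 × O: no H
  Total hydrogens = 13.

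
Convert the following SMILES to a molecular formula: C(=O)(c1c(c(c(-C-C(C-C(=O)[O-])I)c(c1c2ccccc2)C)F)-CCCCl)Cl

C21H19Cl2FIO3-

Heavy atoms from the SMILES: 21 C, 2 Cl, 1 F, 1 I, 3 O.
Implicit hydrogens by atom environment:
  7 × C (aromatic): no H
  5 × C: 2 H each → 10
  5 × C (aromatic): 1 H each → 5
  2 × C: no H
  2 × Cl: no H
  2 × O: no H
  1 × C: 3 H
  1 × C: 1 H
  1 × F: no H
  1 × I: no H
  1 × O (charge -1): no H
  Total hydrogens = 19.
Net charge -1.
Molecular formula: C21H19Cl2FIO3-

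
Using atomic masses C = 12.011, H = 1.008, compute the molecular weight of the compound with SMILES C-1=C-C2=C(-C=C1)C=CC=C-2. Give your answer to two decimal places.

128.17

Molecular formula: C10H8.
M = 10×12.011 + 8×1.008 = 128.17 g/mol.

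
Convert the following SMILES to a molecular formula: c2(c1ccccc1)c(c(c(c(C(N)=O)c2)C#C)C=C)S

Heavy atoms from the SMILES: 17 C, 1 N, 1 O, 1 S.
Implicit hydrogens by atom environment:
  6 × C (aromatic): 1 H each → 6
  6 × C (aromatic): no H
  2 × C: 1 H each → 2
  2 × C: no H
  1 × C: 2 H
  1 × N: 2 H
  1 × O: no H
  1 × S: 1 H
  Total hydrogens = 13.
Molecular formula: C17H13NOS

C17H13NOS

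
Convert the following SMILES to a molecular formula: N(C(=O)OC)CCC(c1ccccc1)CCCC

Heavy atoms from the SMILES: 15 C, 1 N, 2 O.
Implicit hydrogens by atom environment:
  5 × C: 2 H each → 10
  5 × C (aromatic): 1 H each → 5
  2 × C: 3 H each → 6
  2 × O: no H
  1 × C: 1 H
  1 × C: no H
  1 × C (aromatic): no H
  1 × N: 1 H
  Total hydrogens = 23.
Molecular formula: C15H23NO2

C15H23NO2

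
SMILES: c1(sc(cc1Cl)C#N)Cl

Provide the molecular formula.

C5HCl2NS

Heavy atoms from the SMILES: 5 C, 2 Cl, 1 N, 1 S.
Implicit hydrogens by atom environment:
  3 × C (aromatic): no H
  2 × Cl: no H
  1 × C (aromatic): 1 H
  1 × C: no H
  1 × N: no H
  1 × S (aromatic): no H
  Total hydrogens = 1.
Molecular formula: C5HCl2NS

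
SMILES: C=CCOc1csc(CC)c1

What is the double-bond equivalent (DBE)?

Molecular formula from the SMILES: C9H12OS.
DoU = (2C + 2 + N − H − X)/2 = (2·9 + 2 + 0 − 12 − 0)/2 = 8/2 = 4.
(Structurally: 1 ring(s) + 3 π bond(s) = 4.)

4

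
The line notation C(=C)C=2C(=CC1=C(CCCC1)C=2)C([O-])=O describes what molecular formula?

C13H13O2-

Heavy atoms from the SMILES: 13 C, 2 O.
Implicit hydrogens by atom environment:
  5 × C: 2 H each → 10
  4 × C (aromatic): no H
  2 × C (aromatic): 1 H each → 2
  1 × C: 1 H
  1 × C: no H
  1 × O: no H
  1 × O (charge -1): no H
  Total hydrogens = 13.
Net charge -1.
Molecular formula: C13H13O2-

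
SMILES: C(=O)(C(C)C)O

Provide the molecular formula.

Heavy atoms from the SMILES: 4 C, 2 O.
Implicit hydrogens by atom environment:
  2 × C: 3 H each → 6
  1 × C: 1 H
  1 × C: no H
  1 × O: 1 H
  1 × O: no H
  Total hydrogens = 8.
Molecular formula: C4H8O2

C4H8O2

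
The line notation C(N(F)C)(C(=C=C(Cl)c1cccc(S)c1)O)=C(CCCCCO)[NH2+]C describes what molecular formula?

C18H25ClFN2O2S+

Heavy atoms from the SMILES: 18 C, 1 Cl, 1 F, 2 N, 2 O, 1 S.
Implicit hydrogens by atom environment:
  5 × C: 2 H each → 10
  5 × C: no H
  4 × C (aromatic): 1 H each → 4
  2 × C: 3 H each → 6
  2 × C (aromatic): no H
  2 × O: 1 H each → 2
  1 × Cl: no H
  1 × F: no H
  1 × N (charge +1): 2 H
  1 × N: no H
  1 × S: 1 H
  Total hydrogens = 25.
Net charge +1.
Molecular formula: C18H25ClFN2O2S+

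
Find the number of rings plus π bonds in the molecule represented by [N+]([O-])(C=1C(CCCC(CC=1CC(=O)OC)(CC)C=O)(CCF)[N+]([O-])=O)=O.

6

Molecular formula from the SMILES: C16H23FN2O7.
DoU = (2C + 2 + N − H − X)/2 = (2·16 + 2 + 2 − 23 − 1)/2 = 12/2 = 6.
(Structurally: 1 ring(s) + 5 π bond(s) = 6.)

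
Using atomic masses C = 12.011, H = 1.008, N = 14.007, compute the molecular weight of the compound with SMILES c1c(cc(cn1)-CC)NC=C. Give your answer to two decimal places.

Molecular formula: C9H12N2.
M = 9×12.011 + 12×1.008 + 2×14.007 = 148.21 g/mol.

148.21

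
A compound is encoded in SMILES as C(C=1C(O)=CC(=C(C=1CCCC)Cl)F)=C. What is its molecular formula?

Heavy atoms from the SMILES: 12 C, 1 Cl, 1 F, 1 O.
Implicit hydrogens by atom environment:
  5 × C (aromatic): no H
  4 × C: 2 H each → 8
  1 × C: 3 H
  1 × C (aromatic): 1 H
  1 × C: 1 H
  1 × Cl: no H
  1 × F: no H
  1 × O: 1 H
  Total hydrogens = 14.
Molecular formula: C12H14ClFO

C12H14ClFO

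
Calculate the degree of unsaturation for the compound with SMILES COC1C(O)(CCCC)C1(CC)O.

1

Molecular formula from the SMILES: C10H20O3.
DoU = (2C + 2 + N − H − X)/2 = (2·10 + 2 + 0 − 20 − 0)/2 = 2/2 = 1.
(Structurally: 1 ring(s) + 0 π bond(s) = 1.)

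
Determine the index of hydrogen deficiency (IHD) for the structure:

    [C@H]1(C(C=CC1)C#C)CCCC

Molecular formula from the SMILES: C11H16.
DoU = (2C + 2 + N − H − X)/2 = (2·11 + 2 + 0 − 16 − 0)/2 = 8/2 = 4.
(Structurally: 1 ring(s) + 3 π bond(s) = 4.)

4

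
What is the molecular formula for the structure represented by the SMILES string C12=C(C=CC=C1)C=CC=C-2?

C10H8

Heavy atoms from the SMILES: 10 C.
Implicit hydrogens by atom environment:
  8 × C (aromatic): 1 H each → 8
  2 × C (aromatic): no H
  Total hydrogens = 8.
Molecular formula: C10H8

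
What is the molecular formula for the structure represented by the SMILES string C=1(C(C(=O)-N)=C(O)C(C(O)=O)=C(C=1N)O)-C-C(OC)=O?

C11H12N2O7

Heavy atoms from the SMILES: 11 C, 2 N, 7 O.
Implicit hydrogens by atom environment:
  6 × C (aromatic): no H
  4 × O: no H
  3 × C: no H
  3 × O: 1 H each → 3
  2 × N: 2 H each → 4
  1 × C: 3 H
  1 × C: 2 H
  Total hydrogens = 12.
Molecular formula: C11H12N2O7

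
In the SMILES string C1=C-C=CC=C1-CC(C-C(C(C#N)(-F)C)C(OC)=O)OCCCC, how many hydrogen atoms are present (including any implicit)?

26

Hydrogens are implicit in SMILES; fill each atom to its normal valence:
  5 × C: 2 H each → 10
  5 × C (aromatic): 1 H each → 5
  3 × C: 3 H each → 9
  3 × C: no H
  3 × O: no H
  2 × C: 1 H each → 2
  1 × C (aromatic): no H
  1 × F: no H
  1 × N: no H
  Total hydrogens = 26.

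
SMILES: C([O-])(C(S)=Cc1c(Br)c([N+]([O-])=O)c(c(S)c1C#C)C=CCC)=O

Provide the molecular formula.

Heavy atoms from the SMILES: 1 Br, 15 C, 1 N, 4 O, 2 S.
Implicit hydrogens by atom environment:
  6 × C (aromatic): no H
  4 × C: 1 H each → 4
  3 × C: no H
  2 × O: no H
  2 × O (charge -1): no H
  2 × S: 1 H each → 2
  1 × Br: no H
  1 × C: 3 H
  1 × C: 2 H
  1 × N (charge +1): no H
  Total hydrogens = 11.
Net charge -1.
Molecular formula: C15H11BrNO4S2-

C15H11BrNO4S2-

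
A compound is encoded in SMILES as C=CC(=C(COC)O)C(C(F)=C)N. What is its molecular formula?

C9H14FNO2

Heavy atoms from the SMILES: 9 C, 1 F, 1 N, 2 O.
Implicit hydrogens by atom environment:
  3 × C: 2 H each → 6
  3 × C: no H
  2 × C: 1 H each → 2
  1 × C: 3 H
  1 × F: no H
  1 × N: 2 H
  1 × O: 1 H
  1 × O: no H
  Total hydrogens = 14.
Molecular formula: C9H14FNO2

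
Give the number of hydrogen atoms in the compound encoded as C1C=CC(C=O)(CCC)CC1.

16

Hydrogens are implicit in SMILES; fill each atom to its normal valence:
  5 × C: 2 H each → 10
  3 × C: 1 H each → 3
  1 × C: 3 H
  1 × C: no H
  1 × O: no H
  Total hydrogens = 16.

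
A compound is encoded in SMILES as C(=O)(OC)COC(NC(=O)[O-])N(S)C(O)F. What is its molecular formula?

Heavy atoms from the SMILES: 6 C, 1 F, 2 N, 6 O, 1 S.
Implicit hydrogens by atom environment:
  4 × O: no H
  2 × C: 1 H each → 2
  2 × C: no H
  1 × C: 3 H
  1 × C: 2 H
  1 × F: no H
  1 × N: 1 H
  1 × N: no H
  1 × O: 1 H
  1 × O (charge -1): no H
  1 × S: 1 H
  Total hydrogens = 10.
Net charge -1.
Molecular formula: C6H10FN2O6S-

C6H10FN2O6S-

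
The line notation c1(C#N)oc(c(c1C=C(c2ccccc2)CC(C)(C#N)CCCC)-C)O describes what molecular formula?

C22H24N2O2

Heavy atoms from the SMILES: 22 C, 2 N, 2 O.
Implicit hydrogens by atom environment:
  5 × C (aromatic): 1 H each → 5
  5 × C (aromatic): no H
  4 × C: 2 H each → 8
  4 × C: no H
  3 × C: 3 H each → 9
  2 × N: no H
  1 × C: 1 H
  1 × O: 1 H
  1 × O (aromatic): no H
  Total hydrogens = 24.
Molecular formula: C22H24N2O2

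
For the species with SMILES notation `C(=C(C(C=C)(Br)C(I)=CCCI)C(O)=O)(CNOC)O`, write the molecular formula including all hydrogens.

Heavy atoms from the SMILES: 1 Br, 12 C, 2 I, 1 N, 4 O.
Implicit hydrogens by atom environment:
  5 × C: no H
  4 × C: 2 H each → 8
  2 × C: 1 H each → 2
  2 × I: no H
  2 × O: 1 H each → 2
  2 × O: no H
  1 × Br: no H
  1 × C: 3 H
  1 × N: 1 H
  Total hydrogens = 16.
Molecular formula: C12H16BrI2NO4

C12H16BrI2NO4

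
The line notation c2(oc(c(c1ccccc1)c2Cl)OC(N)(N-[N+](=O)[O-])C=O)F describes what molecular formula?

C12H9ClFN3O5

Heavy atoms from the SMILES: 12 C, 1 Cl, 1 F, 3 N, 5 O.
Implicit hydrogens by atom environment:
  5 × C (aromatic): 1 H each → 5
  5 × C (aromatic): no H
  3 × O: no H
  1 × C: 1 H
  1 × C: no H
  1 × Cl: no H
  1 × F: no H
  1 × N: 2 H
  1 × N: 1 H
  1 × N (charge +1): no H
  1 × O (aromatic): no H
  1 × O (charge -1): no H
  Total hydrogens = 9.
Molecular formula: C12H9ClFN3O5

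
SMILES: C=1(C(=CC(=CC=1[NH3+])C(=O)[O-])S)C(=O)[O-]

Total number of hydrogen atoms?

Hydrogens are implicit in SMILES; fill each atom to its normal valence:
  4 × C (aromatic): no H
  2 × C (aromatic): 1 H each → 2
  2 × C: no H
  2 × O: no H
  2 × O (charge -1): no H
  1 × N (charge +1): 3 H
  1 × S: 1 H
  Total hydrogens = 6.

6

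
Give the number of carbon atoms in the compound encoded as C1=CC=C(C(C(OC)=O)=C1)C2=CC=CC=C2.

The symbol for carbon appears 14 times in the SMILES.

14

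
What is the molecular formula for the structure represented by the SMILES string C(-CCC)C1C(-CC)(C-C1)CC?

C12H24

Heavy atoms from the SMILES: 12 C.
Implicit hydrogens by atom environment:
  7 × C: 2 H each → 14
  3 × C: 3 H each → 9
  1 × C: 1 H
  1 × C: no H
  Total hydrogens = 24.
Molecular formula: C12H24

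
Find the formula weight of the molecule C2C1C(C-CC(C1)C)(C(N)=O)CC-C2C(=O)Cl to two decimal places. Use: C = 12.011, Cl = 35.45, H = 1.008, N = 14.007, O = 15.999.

257.76

Molecular formula: C13H20ClNO2.
M = 13×12.011 + 1×35.45 + 20×1.008 + 1×14.007 + 2×15.999 = 257.76 g/mol.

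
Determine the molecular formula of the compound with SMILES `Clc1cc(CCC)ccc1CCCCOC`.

Heavy atoms from the SMILES: 14 C, 1 Cl, 1 O.
Implicit hydrogens by atom environment:
  6 × C: 2 H each → 12
  3 × C (aromatic): 1 H each → 3
  3 × C (aromatic): no H
  2 × C: 3 H each → 6
  1 × Cl: no H
  1 × O: no H
  Total hydrogens = 21.
Molecular formula: C14H21ClO

C14H21ClO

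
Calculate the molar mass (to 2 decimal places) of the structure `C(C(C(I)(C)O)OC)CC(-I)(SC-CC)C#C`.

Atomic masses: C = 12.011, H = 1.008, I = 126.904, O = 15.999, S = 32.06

Molecular formula: C12H20I2O2S.
M = 12×12.011 + 20×1.008 + 2×126.904 + 2×15.999 + 1×32.06 = 482.16 g/mol.

482.16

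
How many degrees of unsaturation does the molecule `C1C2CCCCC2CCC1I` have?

Molecular formula from the SMILES: C10H17I.
DoU = (2C + 2 + N − H − X)/2 = (2·10 + 2 + 0 − 17 − 1)/2 = 4/2 = 2.
(Structurally: 2 ring(s) + 0 π bond(s) = 2.)

2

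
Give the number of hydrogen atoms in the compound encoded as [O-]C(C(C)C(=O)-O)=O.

Hydrogens are implicit in SMILES; fill each atom to its normal valence:
  2 × C: no H
  2 × O: no H
  1 × C: 3 H
  1 × C: 1 H
  1 × O: 1 H
  1 × O (charge -1): no H
  Total hydrogens = 5.

5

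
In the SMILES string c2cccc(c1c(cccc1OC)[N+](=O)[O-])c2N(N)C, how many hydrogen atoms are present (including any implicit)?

Hydrogens are implicit in SMILES; fill each atom to its normal valence:
  7 × C (aromatic): 1 H each → 7
  5 × C (aromatic): no H
  2 × C: 3 H each → 6
  2 × O: no H
  1 × N: 2 H
  1 × N: no H
  1 × N (charge +1): no H
  1 × O (charge -1): no H
  Total hydrogens = 15.

15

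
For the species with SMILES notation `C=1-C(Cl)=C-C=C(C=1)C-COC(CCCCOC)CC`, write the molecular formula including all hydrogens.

Heavy atoms from the SMILES: 16 C, 1 Cl, 2 O.
Implicit hydrogens by atom environment:
  7 × C: 2 H each → 14
  4 × C (aromatic): 1 H each → 4
  2 × C: 3 H each → 6
  2 × C (aromatic): no H
  2 × O: no H
  1 × C: 1 H
  1 × Cl: no H
  Total hydrogens = 25.
Molecular formula: C16H25ClO2

C16H25ClO2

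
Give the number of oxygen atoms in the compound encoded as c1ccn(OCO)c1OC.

The symbol for oxygen appears 3 times in the SMILES.

3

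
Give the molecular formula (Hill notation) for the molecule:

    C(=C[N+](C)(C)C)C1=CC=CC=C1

C11H16N+

Heavy atoms from the SMILES: 11 C, 1 N.
Implicit hydrogens by atom environment:
  5 × C (aromatic): 1 H each → 5
  3 × C: 3 H each → 9
  2 × C: 1 H each → 2
  1 × C (aromatic): no H
  1 × N (charge +1): no H
  Total hydrogens = 16.
Net charge +1.
Molecular formula: C11H16N+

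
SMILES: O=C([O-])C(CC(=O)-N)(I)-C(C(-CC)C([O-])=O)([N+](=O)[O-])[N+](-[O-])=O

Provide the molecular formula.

Heavy atoms from the SMILES: 9 C, 1 I, 3 N, 9 O.
Implicit hydrogens by atom environment:
  5 × C: no H
  5 × O: no H
  4 × O (charge -1): no H
  2 × C: 2 H each → 4
  2 × N (charge +1): no H
  1 × C: 3 H
  1 × C: 1 H
  1 × I: no H
  1 × N: 2 H
  Total hydrogens = 10.
Net charge -2.
Molecular formula: [C9H10IN3O9]2-

[C9H10IN3O9]2-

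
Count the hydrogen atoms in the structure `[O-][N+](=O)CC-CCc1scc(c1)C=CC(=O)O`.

Hydrogens are implicit in SMILES; fill each atom to its normal valence:
  4 × C: 2 H each → 8
  2 × C (aromatic): 1 H each → 2
  2 × C: 1 H each → 2
  2 × C (aromatic): no H
  2 × O: no H
  1 × C: no H
  1 × N (charge +1): no H
  1 × O: 1 H
  1 × O (charge -1): no H
  1 × S (aromatic): no H
  Total hydrogens = 13.

13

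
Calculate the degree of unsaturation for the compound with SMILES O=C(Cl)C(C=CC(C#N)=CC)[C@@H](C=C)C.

Molecular formula from the SMILES: C12H14ClNO.
DoU = (2C + 2 + N − H − X)/2 = (2·12 + 2 + 1 − 14 − 1)/2 = 12/2 = 6.
(Structurally: 0 ring(s) + 6 π bond(s) = 6.)

6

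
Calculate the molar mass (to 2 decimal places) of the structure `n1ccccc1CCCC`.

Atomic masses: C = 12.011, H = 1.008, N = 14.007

135.21

Molecular formula: C9H13N.
M = 9×12.011 + 13×1.008 + 1×14.007 = 135.21 g/mol.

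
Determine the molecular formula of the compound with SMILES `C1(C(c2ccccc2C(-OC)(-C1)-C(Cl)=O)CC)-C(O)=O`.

C15H17ClO4

Heavy atoms from the SMILES: 15 C, 1 Cl, 4 O.
Implicit hydrogens by atom environment:
  4 × C (aromatic): 1 H each → 4
  3 × C: no H
  3 × O: no H
  2 × C: 3 H each → 6
  2 × C: 2 H each → 4
  2 × C: 1 H each → 2
  2 × C (aromatic): no H
  1 × Cl: no H
  1 × O: 1 H
  Total hydrogens = 17.
Molecular formula: C15H17ClO4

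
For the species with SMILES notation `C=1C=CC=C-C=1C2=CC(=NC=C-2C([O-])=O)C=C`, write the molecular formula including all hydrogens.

Heavy atoms from the SMILES: 14 C, 1 N, 2 O.
Implicit hydrogens by atom environment:
  7 × C (aromatic): 1 H each → 7
  4 × C (aromatic): no H
  1 × C: 2 H
  1 × C: 1 H
  1 × C: no H
  1 × N (aromatic): no H
  1 × O: no H
  1 × O (charge -1): no H
  Total hydrogens = 10.
Net charge -1.
Molecular formula: C14H10NO2-

C14H10NO2-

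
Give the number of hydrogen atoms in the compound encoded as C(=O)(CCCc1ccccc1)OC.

Hydrogens are implicit in SMILES; fill each atom to its normal valence:
  5 × C (aromatic): 1 H each → 5
  3 × C: 2 H each → 6
  2 × O: no H
  1 × C: 3 H
  1 × C (aromatic): no H
  1 × C: no H
  Total hydrogens = 14.

14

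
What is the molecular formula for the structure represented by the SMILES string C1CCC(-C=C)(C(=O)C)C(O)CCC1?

C12H20O2

Heavy atoms from the SMILES: 12 C, 2 O.
Implicit hydrogens by atom environment:
  7 × C: 2 H each → 14
  2 × C: 1 H each → 2
  2 × C: no H
  1 × C: 3 H
  1 × O: 1 H
  1 × O: no H
  Total hydrogens = 20.
Molecular formula: C12H20O2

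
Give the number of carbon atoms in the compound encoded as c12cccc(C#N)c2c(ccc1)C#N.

The symbol for carbon appears 12 times in the SMILES. Lowercase c denotes aromatic carbon and counts toward C.

12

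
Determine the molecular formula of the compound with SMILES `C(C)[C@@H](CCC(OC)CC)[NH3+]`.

C9H22NO+

Heavy atoms from the SMILES: 9 C, 1 N, 1 O.
Implicit hydrogens by atom environment:
  4 × C: 2 H each → 8
  3 × C: 3 H each → 9
  2 × C: 1 H each → 2
  1 × N (charge +1): 3 H
  1 × O: no H
  Total hydrogens = 22.
Net charge +1.
Molecular formula: C9H22NO+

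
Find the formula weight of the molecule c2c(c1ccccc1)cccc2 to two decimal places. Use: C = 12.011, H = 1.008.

Molecular formula: C12H10.
M = 12×12.011 + 10×1.008 = 154.21 g/mol.

154.21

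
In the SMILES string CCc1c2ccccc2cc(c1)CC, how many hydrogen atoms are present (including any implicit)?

Hydrogens are implicit in SMILES; fill each atom to its normal valence:
  6 × C (aromatic): 1 H each → 6
  4 × C (aromatic): no H
  2 × C: 3 H each → 6
  2 × C: 2 H each → 4
  Total hydrogens = 16.

16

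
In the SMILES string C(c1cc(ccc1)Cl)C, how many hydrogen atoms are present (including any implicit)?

Hydrogens are implicit in SMILES; fill each atom to its normal valence:
  4 × C (aromatic): 1 H each → 4
  2 × C (aromatic): no H
  1 × C: 3 H
  1 × C: 2 H
  1 × Cl: no H
  Total hydrogens = 9.

9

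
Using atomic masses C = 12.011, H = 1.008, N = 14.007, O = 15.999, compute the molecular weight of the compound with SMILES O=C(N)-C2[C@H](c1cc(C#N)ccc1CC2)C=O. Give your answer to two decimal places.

Molecular formula: C13H12N2O2.
M = 13×12.011 + 12×1.008 + 2×14.007 + 2×15.999 = 228.25 g/mol.

228.25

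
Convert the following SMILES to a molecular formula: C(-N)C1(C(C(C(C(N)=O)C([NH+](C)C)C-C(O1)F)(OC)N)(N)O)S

Heavy atoms from the SMILES: 12 C, 1 F, 5 N, 4 O, 1 S.
Implicit hydrogens by atom environment:
  4 × C: no H
  4 × N: 2 H each → 8
  3 × C: 3 H each → 9
  3 × C: 1 H each → 3
  3 × O: no H
  2 × C: 2 H each → 4
  1 × F: no H
  1 × N (charge +1): 1 H
  1 × O: 1 H
  1 × S: 1 H
  Total hydrogens = 27.
Net charge +1.
Molecular formula: C12H27FN5O4S+

C12H27FN5O4S+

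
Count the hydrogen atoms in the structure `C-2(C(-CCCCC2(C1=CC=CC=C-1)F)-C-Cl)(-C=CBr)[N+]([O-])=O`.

18

Hydrogens are implicit in SMILES; fill each atom to its normal valence:
  5 × C: 2 H each → 10
  5 × C (aromatic): 1 H each → 5
  3 × C: 1 H each → 3
  2 × C: no H
  1 × Br: no H
  1 × C (aromatic): no H
  1 × Cl: no H
  1 × F: no H
  1 × N (charge +1): no H
  1 × O: no H
  1 × O (charge -1): no H
  Total hydrogens = 18.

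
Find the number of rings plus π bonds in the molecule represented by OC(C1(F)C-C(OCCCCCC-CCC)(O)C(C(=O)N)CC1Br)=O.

3

Molecular formula from the SMILES: C17H29BrFNO5.
DoU = (2C + 2 + N − H − X)/2 = (2·17 + 2 + 1 − 29 − 2)/2 = 6/2 = 3.
(Structurally: 1 ring(s) + 2 π bond(s) = 3.)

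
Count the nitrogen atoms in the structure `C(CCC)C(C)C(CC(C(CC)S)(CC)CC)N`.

The symbol for nitrogen appears 1 time in the SMILES.

1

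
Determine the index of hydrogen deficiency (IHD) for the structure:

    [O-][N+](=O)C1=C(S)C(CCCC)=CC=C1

5

Molecular formula from the SMILES: C10H13NO2S.
DoU = (2C + 2 + N − H − X)/2 = (2·10 + 2 + 1 − 13 − 0)/2 = 10/2 = 5.
(Structurally: 1 ring(s) + 4 π bond(s) = 5.)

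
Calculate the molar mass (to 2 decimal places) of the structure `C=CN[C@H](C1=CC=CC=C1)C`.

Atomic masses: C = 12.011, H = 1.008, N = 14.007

147.22

Molecular formula: C10H13N.
M = 10×12.011 + 13×1.008 + 1×14.007 = 147.22 g/mol.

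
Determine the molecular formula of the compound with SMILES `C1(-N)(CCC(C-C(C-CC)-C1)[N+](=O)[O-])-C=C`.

C12H22N2O2

Heavy atoms from the SMILES: 12 C, 2 N, 2 O.
Implicit hydrogens by atom environment:
  7 × C: 2 H each → 14
  3 × C: 1 H each → 3
  1 × C: 3 H
  1 × C: no H
  1 × N: 2 H
  1 × N (charge +1): no H
  1 × O: no H
  1 × O (charge -1): no H
  Total hydrogens = 22.
Molecular formula: C12H22N2O2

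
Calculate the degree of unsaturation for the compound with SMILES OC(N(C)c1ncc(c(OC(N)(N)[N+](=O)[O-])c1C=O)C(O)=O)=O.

Molecular formula from the SMILES: C10H11N5O8.
DoU = (2C + 2 + N − H − X)/2 = (2·10 + 2 + 5 − 11 − 0)/2 = 16/2 = 8.
(Structurally: 1 ring(s) + 7 π bond(s) = 8.)

8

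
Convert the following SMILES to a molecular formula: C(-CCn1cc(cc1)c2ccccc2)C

Heavy atoms from the SMILES: 14 C, 1 N.
Implicit hydrogens by atom environment:
  8 × C (aromatic): 1 H each → 8
  3 × C: 2 H each → 6
  2 × C (aromatic): no H
  1 × C: 3 H
  1 × N (aromatic): no H
  Total hydrogens = 17.
Molecular formula: C14H17N

C14H17N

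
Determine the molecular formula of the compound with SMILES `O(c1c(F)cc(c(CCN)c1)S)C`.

C9H12FNOS

Heavy atoms from the SMILES: 9 C, 1 F, 1 N, 1 O, 1 S.
Implicit hydrogens by atom environment:
  4 × C (aromatic): no H
  2 × C: 2 H each → 4
  2 × C (aromatic): 1 H each → 2
  1 × C: 3 H
  1 × F: no H
  1 × N: 2 H
  1 × O: no H
  1 × S: 1 H
  Total hydrogens = 12.
Molecular formula: C9H12FNOS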